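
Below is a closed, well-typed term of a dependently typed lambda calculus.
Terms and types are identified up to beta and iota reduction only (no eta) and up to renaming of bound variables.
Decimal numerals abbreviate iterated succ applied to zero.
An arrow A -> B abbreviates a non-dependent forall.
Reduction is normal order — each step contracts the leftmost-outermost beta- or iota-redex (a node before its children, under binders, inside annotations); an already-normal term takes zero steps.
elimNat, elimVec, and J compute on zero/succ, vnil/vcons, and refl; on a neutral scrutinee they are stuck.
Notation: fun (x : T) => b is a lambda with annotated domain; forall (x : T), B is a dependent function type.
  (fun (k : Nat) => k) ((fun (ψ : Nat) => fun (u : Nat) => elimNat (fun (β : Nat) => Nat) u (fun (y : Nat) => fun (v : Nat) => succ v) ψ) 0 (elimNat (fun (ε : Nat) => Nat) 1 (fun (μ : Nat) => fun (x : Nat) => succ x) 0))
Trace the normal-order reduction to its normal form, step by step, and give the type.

reduction (normal order):
  (fun (k : Nat) => k) ((fun (ψ : Nat) => fun (u : Nat) => elimNat (fun (β : Nat) => Nat) u (fun (y : Nat) => fun (v : Nat) => succ v) ψ) 0 (elimNat (fun (ε : Nat) => Nat) 1 (fun (μ : Nat) => fun (x : Nat) => succ x) 0))
  ~> (fun (k : Nat) => fun (ψ : Nat) => elimNat (fun (u : Nat) => Nat) ψ (fun (β : Nat) => fun (y : Nat) => succ y) k) 0 (elimNat (fun (v : Nat) => Nat) 1 (fun (ε : Nat) => fun (μ : Nat) => succ μ) 0)
  ~> (fun (k : Nat) => elimNat (fun (ψ : Nat) => Nat) k (fun (u : Nat) => fun (β : Nat) => succ β) 0) (elimNat (fun (y : Nat) => Nat) 1 (fun (v : Nat) => fun (ε : Nat) => succ ε) 0)
  ~> elimNat (fun (k : Nat) => Nat) (elimNat (fun (ψ : Nat) => Nat) 1 (fun (u : Nat) => fun (β : Nat) => succ β) 0) (fun (y : Nat) => fun (v : Nat) => succ v) 0
  ~> elimNat (fun (k : Nat) => Nat) 1 (fun (ψ : Nat) => fun (u : Nat) => succ u) 0
  ~> 1
type:
  Nat


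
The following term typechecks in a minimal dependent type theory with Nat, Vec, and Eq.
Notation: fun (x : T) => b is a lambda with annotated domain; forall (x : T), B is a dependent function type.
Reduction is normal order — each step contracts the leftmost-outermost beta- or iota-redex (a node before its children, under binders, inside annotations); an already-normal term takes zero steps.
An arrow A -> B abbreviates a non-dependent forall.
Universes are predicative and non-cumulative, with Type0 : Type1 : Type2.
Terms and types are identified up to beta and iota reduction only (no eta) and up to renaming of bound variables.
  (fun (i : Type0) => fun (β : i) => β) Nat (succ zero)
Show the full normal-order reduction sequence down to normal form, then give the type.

normal-order reduction:
  (fun (i : Type0) => fun (β : i) => β) Nat (succ zero)
  ~> (fun (i : Nat) => i) (succ zero)
  ~> succ zero
inferred type:
  Nat


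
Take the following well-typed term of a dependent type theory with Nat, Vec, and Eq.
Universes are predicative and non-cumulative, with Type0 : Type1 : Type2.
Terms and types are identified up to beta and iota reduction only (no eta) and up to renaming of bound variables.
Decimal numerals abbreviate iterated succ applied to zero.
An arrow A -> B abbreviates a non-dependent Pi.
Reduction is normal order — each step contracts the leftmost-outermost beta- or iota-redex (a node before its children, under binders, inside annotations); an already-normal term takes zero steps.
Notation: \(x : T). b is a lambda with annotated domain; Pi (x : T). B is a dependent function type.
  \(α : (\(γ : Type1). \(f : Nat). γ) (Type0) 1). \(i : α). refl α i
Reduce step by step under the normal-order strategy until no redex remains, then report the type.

reduction (normal order):
  \(α : (\(γ : Type1). \(f : Nat). γ) (Type0) 1). \(i : α). refl α i
  ~> \(α : (\(γ : Nat). Type0) 1). \(f : α). refl α f
  ~> \(α : Type0). \(γ : α). refl α γ
type:
  Pi (α : Type0). Pi (γ : α). Eq α γ γ


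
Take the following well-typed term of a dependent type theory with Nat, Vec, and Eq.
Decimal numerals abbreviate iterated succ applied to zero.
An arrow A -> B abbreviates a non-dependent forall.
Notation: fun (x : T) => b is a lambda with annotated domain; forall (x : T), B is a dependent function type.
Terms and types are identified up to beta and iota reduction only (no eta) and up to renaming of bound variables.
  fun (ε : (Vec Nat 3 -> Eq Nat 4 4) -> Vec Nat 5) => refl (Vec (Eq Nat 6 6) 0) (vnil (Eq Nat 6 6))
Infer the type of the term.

type:
  ((Vec Nat 3 -> Eq Nat 4 4) -> Vec Nat 5) -> Eq (Vec (Eq Nat 6 6) 0) (vnil (Eq Nat 6 6)) (vnil (Eq Nat 6 6))


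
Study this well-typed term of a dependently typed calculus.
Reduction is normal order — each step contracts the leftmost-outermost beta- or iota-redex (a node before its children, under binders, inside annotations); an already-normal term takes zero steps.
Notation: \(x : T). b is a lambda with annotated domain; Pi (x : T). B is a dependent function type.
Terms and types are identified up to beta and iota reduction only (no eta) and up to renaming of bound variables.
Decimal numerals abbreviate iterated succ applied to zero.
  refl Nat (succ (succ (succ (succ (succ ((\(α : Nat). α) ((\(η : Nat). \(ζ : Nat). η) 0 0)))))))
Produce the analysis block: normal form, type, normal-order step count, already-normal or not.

resulting normal form:
  refl Nat 5
inferred type:
  Eq Nat 5 5
normal-order step count: 3
already normal: no
first redex: a beta-redex


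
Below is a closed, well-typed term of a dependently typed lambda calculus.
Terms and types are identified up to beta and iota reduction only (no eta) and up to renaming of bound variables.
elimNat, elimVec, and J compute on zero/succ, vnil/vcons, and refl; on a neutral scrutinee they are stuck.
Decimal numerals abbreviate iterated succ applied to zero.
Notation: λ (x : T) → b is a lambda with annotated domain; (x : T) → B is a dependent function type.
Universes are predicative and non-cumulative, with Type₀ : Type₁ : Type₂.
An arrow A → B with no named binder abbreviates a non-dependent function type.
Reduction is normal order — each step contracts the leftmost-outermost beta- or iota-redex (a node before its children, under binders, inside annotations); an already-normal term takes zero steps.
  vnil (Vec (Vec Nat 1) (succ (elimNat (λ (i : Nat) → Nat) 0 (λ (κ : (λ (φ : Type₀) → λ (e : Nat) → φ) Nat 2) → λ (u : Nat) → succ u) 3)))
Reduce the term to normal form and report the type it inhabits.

reduced normal form:
  vnil (Vec (Vec Nat 1) 4)
type:
  Vec (Vec (Vec Nat 1) 4) 0
observation: 10 normal-order steps separate the term from its normal form.


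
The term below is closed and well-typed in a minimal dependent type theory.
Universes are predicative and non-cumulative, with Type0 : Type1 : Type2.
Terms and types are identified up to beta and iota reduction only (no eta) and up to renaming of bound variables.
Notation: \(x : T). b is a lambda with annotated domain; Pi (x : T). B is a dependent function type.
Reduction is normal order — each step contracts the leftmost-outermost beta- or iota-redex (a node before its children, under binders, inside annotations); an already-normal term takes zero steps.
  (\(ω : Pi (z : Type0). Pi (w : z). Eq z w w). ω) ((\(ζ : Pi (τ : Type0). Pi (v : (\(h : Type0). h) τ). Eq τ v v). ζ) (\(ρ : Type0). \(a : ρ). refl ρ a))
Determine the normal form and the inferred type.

reduced normal form:
  \(ω : Type0). \(z : ω). refl ω z
the term's type:
  Pi (ω : Type0). Pi (z : ω). Eq ω z z
observation: 2 normal-order steps normalize the term, beginning with a beta-redex.


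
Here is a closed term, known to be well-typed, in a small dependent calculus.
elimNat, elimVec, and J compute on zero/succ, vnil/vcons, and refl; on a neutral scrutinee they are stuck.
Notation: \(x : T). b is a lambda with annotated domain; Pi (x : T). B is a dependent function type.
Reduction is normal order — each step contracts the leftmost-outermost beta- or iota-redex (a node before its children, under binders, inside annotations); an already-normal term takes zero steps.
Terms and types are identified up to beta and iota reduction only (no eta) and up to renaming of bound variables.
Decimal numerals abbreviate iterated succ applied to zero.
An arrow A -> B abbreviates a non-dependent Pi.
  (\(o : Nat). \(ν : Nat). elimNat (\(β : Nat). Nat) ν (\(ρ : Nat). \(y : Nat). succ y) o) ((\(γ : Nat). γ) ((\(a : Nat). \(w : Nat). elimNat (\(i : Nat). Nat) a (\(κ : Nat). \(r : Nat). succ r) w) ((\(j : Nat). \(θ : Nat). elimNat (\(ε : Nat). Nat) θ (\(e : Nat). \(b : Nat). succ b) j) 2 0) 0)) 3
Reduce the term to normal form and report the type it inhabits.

reduced normal form:
  5
the term's type:
  Nat
observation: the term reaches its normal form after 22 normal-order steps.


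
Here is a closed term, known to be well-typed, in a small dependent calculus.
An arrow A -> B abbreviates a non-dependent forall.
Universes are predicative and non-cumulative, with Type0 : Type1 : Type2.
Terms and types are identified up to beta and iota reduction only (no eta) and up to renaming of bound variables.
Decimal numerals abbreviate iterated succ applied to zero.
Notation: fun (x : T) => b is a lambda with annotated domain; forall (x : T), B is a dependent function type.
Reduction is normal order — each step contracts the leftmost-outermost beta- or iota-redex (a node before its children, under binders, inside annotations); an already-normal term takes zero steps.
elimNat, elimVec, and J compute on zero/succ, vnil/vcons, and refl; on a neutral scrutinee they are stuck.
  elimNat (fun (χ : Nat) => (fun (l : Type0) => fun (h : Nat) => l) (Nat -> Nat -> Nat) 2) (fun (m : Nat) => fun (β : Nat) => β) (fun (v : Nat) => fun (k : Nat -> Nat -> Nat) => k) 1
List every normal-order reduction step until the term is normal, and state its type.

normal-order reduction:
  elimNat (fun (χ : Nat) => (fun (l : Type0) => fun (h : Nat) => l) (Nat -> Nat -> Nat) 2) (fun (m : Nat) => fun (β : Nat) => β) (fun (v : Nat) => fun (k : Nat -> Nat -> Nat) => k) 1
  ~> (fun (χ : Nat) => fun (l : Nat -> Nat -> Nat) => l) 0 (elimNat (fun (h : Nat) => (fun (m : Type0) => fun (β : Nat) => m) (Nat -> Nat -> Nat) 2) (fun (v : Nat) => fun (k : Nat) => k) (fun (z : Nat) => fun (b : Nat -> Nat -> Nat) => b) 0)
  ~> (fun (χ : Nat -> Nat -> Nat) => χ) (elimNat (fun (l : Nat) => (fun (h : Type0) => fun (m : Nat) => h) (Nat -> Nat -> Nat) 2) (fun (β : Nat) => fun (v : Nat) => v) (fun (k : Nat) => fun (z : Nat -> Nat -> Nat) => z) 0)
  ~> elimNat (fun (χ : Nat) => (fun (l : Type0) => fun (h : Nat) => l) (Nat -> Nat -> Nat) 2) (fun (m : Nat) => fun (β : Nat) => β) (fun (v : Nat) => fun (k : Nat -> Nat -> Nat) => k) 0
  ~> fun (χ : Nat) => fun (l : Nat) => l
inferred type:
  Nat -> Nat -> Nat


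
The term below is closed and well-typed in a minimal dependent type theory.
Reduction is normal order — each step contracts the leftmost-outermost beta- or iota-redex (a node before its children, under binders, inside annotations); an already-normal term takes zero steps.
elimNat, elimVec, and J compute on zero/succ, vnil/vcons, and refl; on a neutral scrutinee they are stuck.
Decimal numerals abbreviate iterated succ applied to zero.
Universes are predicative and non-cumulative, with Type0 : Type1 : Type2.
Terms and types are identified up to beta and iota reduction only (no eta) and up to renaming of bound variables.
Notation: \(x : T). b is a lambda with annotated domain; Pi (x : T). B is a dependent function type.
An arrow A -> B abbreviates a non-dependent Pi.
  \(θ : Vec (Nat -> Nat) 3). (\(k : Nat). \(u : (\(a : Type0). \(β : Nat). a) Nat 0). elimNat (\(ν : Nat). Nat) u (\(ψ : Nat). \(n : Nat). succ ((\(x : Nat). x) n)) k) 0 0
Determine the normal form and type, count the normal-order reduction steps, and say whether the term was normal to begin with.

normal form:
  \(θ : Vec (Nat -> Nat) 3). 0
inferred type:
  Vec (Nat -> Nat) 3 -> Nat
normal-order step count: 3
term was already normal: no
first contracted redex: a beta-redex


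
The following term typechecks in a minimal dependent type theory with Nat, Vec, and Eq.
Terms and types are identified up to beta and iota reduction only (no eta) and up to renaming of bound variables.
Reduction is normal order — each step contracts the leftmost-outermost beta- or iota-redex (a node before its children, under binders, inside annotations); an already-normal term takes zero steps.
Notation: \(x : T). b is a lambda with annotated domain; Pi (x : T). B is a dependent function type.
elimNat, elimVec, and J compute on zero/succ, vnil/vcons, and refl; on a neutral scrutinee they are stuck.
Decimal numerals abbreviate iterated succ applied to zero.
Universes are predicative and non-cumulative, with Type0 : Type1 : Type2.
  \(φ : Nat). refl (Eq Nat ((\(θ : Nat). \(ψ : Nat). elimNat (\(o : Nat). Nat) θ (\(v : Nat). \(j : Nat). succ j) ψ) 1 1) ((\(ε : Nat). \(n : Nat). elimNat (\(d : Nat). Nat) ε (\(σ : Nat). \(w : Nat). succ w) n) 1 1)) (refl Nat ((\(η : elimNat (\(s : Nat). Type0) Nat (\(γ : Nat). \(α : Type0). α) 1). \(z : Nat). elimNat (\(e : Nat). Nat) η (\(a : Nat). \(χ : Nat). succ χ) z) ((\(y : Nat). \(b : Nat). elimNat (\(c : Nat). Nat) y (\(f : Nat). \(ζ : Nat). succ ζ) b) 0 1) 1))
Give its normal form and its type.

normal form:
  \(φ : Nat). refl (Eq Nat 2 2) (refl Nat 2)
type:
  Pi (φ : Nat). Eq (Eq Nat 2 2) (refl Nat 2) (refl Nat 2)


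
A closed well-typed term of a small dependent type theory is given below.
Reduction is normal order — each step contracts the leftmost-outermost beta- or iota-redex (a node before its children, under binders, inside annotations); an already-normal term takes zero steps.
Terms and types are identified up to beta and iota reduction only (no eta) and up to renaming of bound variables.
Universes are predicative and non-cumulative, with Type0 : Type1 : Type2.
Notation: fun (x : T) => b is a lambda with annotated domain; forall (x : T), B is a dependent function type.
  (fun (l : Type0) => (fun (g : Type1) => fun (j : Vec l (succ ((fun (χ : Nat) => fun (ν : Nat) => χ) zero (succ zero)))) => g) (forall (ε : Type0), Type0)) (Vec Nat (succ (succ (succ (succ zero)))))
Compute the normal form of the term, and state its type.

resulting normal form:
  fun (l : Vec (Vec Nat (succ (succ (succ (succ zero))))) (succ zero)) => forall (g : Type0), Type0
the term's type:
  forall (l : Vec (Vec Nat (succ (succ (succ (succ zero))))) (succ zero)), Type1
observation: contracting a beta-redex first, the term normalizes in 4 steps.


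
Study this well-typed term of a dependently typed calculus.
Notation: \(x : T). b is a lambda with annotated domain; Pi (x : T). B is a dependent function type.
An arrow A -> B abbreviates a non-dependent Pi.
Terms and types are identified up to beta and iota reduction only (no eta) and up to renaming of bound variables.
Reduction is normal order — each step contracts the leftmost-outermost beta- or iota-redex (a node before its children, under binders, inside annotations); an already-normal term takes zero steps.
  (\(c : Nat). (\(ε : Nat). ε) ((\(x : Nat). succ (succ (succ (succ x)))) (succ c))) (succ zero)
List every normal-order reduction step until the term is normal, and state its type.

reduction (normal order):
  (\(c : Nat). (\(ε : Nat). ε) ((\(x : Nat). succ (succ (succ (succ x)))) (succ c))) (succ zero)
  ~> (\(c : Nat). c) ((\(ε : Nat). succ (succ (succ (succ ε)))) (succ (succ zero)))
  ~> (\(c : Nat). succ (succ (succ (succ c)))) (succ (succ zero))
  ~> succ (succ (succ (succ (succ (succ zero)))))
type:
  Nat


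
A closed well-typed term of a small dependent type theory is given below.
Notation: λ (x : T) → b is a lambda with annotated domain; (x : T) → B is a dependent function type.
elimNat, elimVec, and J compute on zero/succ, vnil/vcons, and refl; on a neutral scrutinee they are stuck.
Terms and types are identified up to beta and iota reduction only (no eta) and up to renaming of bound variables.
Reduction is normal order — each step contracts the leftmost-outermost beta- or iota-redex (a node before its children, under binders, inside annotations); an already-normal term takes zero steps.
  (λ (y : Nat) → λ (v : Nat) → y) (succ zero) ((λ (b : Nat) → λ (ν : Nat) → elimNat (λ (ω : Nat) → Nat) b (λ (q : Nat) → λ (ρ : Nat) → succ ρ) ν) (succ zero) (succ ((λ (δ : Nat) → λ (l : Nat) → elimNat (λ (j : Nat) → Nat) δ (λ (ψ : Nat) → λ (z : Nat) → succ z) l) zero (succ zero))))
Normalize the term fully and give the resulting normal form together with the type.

resulting normal form:
  succ zero
inferred type:
  Nat


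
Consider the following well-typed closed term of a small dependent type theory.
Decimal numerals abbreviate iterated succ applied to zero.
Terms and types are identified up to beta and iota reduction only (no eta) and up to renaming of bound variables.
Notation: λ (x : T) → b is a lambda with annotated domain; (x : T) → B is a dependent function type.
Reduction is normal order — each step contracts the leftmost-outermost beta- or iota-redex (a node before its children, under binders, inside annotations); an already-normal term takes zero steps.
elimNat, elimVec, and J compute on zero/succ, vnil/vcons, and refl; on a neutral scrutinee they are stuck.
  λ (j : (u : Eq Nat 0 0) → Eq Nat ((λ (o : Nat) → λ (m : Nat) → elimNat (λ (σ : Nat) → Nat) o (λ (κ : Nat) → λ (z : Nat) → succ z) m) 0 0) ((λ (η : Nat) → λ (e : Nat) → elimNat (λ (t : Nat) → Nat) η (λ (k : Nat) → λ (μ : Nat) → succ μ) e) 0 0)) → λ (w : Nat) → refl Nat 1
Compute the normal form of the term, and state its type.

normal form:
  λ (j : (u : Eq Nat 0 0) → Eq Nat 0 0) → λ (o : Nat) → refl Nat 1
inferred type:
  (j : (u : Eq Nat 0 0) → Eq Nat 0 0) → (o : Nat) → Eq Nat 1 1
observation: reduction starts at a beta-redex, and 6 normal-order steps reach the normal form.


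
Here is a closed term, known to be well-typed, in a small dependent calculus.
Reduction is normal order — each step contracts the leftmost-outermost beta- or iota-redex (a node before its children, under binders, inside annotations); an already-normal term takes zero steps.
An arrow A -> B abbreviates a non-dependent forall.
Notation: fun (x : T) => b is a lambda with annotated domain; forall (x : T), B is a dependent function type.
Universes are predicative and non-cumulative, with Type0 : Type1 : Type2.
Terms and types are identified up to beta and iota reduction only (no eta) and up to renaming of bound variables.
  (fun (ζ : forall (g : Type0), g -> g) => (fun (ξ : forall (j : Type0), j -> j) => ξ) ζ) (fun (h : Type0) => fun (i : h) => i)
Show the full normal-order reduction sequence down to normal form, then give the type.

normal-order reduction sequence:
  (fun (ζ : forall (g : Type0), g -> g) => (fun (ξ : forall (j : Type0), j -> j) => ξ) ζ) (fun (h : Type0) => fun (i : h) => i)
  ~> (fun (ζ : forall (g : Type0), g -> g) => ζ) (fun (ξ : Type0) => fun (j : ξ) => j)
  ~> fun (ζ : Type0) => fun (g : ζ) => g
the term's type:
  forall (ζ : Type0), ζ -> ζ


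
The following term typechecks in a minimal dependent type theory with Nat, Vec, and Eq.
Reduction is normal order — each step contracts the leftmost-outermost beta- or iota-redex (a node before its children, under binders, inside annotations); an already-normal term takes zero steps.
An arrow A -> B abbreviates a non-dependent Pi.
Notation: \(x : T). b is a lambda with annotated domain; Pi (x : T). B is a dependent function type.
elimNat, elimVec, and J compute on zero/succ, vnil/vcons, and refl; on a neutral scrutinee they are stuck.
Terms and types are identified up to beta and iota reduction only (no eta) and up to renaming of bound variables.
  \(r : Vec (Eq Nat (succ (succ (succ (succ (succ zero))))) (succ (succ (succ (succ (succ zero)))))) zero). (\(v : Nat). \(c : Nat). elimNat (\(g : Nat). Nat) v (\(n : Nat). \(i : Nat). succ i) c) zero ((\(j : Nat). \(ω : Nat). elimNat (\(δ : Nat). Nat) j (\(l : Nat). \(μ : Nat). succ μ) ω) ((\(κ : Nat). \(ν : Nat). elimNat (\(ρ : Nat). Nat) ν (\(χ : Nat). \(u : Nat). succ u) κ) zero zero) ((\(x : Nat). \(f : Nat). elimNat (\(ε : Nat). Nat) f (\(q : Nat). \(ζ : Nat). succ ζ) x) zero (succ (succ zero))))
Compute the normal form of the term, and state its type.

normal form:
  \(r : Vec (Eq Nat (succ (succ (succ (succ (succ zero))))) (succ (succ (succ (succ (succ zero)))))) zero). succ (succ zero)
type:
  Vec (Eq Nat (succ (succ (succ (succ (succ zero))))) (succ (succ (succ (succ (succ zero)))))) zero -> Nat


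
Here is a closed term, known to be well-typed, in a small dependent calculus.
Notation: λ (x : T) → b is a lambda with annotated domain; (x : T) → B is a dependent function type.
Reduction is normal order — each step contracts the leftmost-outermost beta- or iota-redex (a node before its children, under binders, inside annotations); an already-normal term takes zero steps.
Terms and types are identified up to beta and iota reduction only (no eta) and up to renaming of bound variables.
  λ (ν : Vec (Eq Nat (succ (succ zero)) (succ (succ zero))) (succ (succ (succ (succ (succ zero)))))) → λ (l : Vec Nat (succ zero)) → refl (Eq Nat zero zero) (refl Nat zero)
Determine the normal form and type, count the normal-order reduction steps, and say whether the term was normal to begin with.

reduced normal form:
  λ (ν : Vec (Eq Nat (succ (succ zero)) (succ (succ zero))) (succ (succ (succ (succ (succ zero)))))) → λ (l : Vec Nat (succ zero)) → refl (Eq Nat zero zero) (refl Nat zero)
the term's type:
  (ν : Vec (Eq Nat (succ (succ zero)) (succ (succ zero))) (succ (succ (succ (succ (succ zero)))))) → (l : Vec Nat (succ zero)) → Eq (Eq Nat zero zero) (refl Nat zero) (refl Nat zero)
normal-order step count: 0
already normal: yes


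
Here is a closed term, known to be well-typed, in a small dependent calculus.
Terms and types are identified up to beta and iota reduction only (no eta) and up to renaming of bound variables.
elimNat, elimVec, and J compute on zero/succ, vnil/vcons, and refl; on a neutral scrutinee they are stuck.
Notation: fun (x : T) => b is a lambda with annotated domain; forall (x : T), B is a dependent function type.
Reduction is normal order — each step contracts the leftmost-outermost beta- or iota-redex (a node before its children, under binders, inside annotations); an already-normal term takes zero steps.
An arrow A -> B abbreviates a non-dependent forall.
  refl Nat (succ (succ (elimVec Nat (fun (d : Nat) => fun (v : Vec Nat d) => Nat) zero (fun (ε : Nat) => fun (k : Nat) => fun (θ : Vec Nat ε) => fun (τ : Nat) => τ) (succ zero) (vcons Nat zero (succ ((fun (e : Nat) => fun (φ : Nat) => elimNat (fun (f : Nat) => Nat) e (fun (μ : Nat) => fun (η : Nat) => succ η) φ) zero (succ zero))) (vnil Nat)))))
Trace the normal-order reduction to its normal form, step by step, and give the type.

reduction (normal order):
  refl Nat (succ (succ (elimVec Nat (fun (d : Nat) => fun (v : Vec Nat d) => Nat) zero (fun (ε : Nat) => fun (k : Nat) => fun (θ : Vec Nat ε) => fun (τ : Nat) => τ) (succ zero) (vcons Nat zero (succ ((fun (e : Nat) => fun (φ : Nat) => elimNat (fun (f : Nat) => Nat) e (fun (μ : Nat) => fun (η : Nat) => succ η) φ) zero (succ zero))) (vnil Nat)))))
  ~> refl Nat (succ (succ ((fun (d : Nat) => fun (v : Nat) => fun (ε : Vec Nat d) => fun (k : Nat) => k) zero (succ ((fun (θ : Nat) => fun (τ : Nat) => elimNat (fun (e : Nat) => Nat) θ (fun (φ : Nat) => fun (f : Nat) => succ f) τ) zero (succ zero))) (vnil Nat) (elimVec Nat (fun (μ : Nat) => fun (η : Vec Nat μ) => Nat) zero (fun (ψ : Nat) => fun (j : Nat) => fun (ω : Vec Nat ψ) => fun (β : Nat) => β) zero (vnil Nat)))))
  ~> refl Nat (succ (succ ((fun (d : Nat) => fun (v : Vec Nat zero) => fun (ε : Nat) => ε) (succ ((fun (k : Nat) => fun (θ : Nat) => elimNat (fun (τ : Nat) => Nat) k (fun (e : Nat) => fun (φ : Nat) => succ φ) θ) zero (succ zero))) (vnil Nat) (elimVec Nat (fun (f : Nat) => fun (μ : Vec Nat f) => Nat) zero (fun (η : Nat) => fun (ψ : Nat) => fun (j : Vec Nat η) => fun (ω : Nat) => ω) zero (vnil Nat)))))
  ~> refl Nat (succ (succ ((fun (d : Vec Nat zero) => fun (v : Nat) => v) (vnil Nat) (elimVec Nat (fun (ε : Nat) => fun (k : Vec Nat ε) => Nat) zero (fun (θ : Nat) => fun (τ : Nat) => fun (e : Vec Nat θ) => fun (φ : Nat) => φ) zero (vnil Nat)))))
  ~> refl Nat (succ (succ ((fun (d : Nat) => d) (elimVec Nat (fun (v : Nat) => fun (ε : Vec Nat v) => Nat) zero (fun (k : Nat) => fun (θ : Nat) => fun (τ : Vec Nat k) => fun (e : Nat) => e) zero (vnil Nat)))))
  ~> refl Nat (succ (succ (elimVec Nat (fun (d : Nat) => fun (v : Vec Nat d) => Nat) zero (fun (ε : Nat) => fun (k : Nat) => fun (θ : Vec Nat ε) => fun (τ : Nat) => τ) zero (vnil Nat))))
  ~> refl Nat (succ (succ zero))
type:
  Eq Nat (succ (succ zero)) (succ (succ zero))


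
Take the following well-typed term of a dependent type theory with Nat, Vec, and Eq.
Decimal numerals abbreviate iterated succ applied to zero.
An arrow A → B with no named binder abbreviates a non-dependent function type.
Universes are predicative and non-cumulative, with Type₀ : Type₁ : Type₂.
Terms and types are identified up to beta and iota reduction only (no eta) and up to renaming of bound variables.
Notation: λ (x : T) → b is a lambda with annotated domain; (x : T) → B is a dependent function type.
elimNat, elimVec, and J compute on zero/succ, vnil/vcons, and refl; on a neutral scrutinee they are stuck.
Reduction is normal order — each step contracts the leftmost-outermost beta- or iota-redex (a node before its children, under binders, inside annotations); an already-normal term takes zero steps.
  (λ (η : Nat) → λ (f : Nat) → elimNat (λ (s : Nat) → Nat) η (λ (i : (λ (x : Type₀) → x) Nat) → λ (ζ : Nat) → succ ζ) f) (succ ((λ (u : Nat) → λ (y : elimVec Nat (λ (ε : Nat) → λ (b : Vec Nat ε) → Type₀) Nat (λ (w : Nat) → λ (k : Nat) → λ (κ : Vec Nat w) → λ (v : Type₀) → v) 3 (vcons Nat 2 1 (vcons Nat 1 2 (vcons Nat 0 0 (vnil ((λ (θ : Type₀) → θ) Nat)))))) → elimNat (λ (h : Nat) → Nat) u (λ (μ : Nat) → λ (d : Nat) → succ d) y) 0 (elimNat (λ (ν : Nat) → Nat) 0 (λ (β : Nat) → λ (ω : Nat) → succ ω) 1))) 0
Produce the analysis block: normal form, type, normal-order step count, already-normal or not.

reduced normal form:
  2
the term's type:
  Nat
steps to reach normal form (normal order): 13
started in normal form: no
first contracted redex: a beta-redex


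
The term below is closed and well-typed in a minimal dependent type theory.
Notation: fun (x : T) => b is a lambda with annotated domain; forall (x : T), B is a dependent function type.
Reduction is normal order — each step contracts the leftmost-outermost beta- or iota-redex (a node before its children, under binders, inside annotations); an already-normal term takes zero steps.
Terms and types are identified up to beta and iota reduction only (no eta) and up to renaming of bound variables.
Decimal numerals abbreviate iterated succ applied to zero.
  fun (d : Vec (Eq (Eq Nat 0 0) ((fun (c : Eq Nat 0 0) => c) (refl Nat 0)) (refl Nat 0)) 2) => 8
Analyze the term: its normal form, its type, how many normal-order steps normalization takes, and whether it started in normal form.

reduced normal form:
  fun (d : Vec (Eq (Eq Nat 0 0) (refl Nat 0) (refl Nat 0)) 2) => 8
inferred type:
  forall (d : Vec (Eq (Eq Nat 0 0) (refl Nat 0) (refl Nat 0)) 2), Nat
steps to reach normal form (normal order): 1
already normal: no
first contracted redex: a beta-redex


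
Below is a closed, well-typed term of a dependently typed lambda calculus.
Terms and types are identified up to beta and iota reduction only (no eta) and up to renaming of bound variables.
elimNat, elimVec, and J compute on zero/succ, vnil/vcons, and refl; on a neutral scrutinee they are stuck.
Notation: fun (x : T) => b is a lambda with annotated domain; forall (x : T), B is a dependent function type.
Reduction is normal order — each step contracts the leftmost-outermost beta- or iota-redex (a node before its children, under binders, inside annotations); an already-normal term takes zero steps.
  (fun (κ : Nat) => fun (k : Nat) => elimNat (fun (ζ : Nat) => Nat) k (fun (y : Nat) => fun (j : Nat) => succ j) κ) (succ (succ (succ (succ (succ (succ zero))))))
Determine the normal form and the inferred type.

reduced normal form:
  fun (κ : Nat) => succ (succ (succ (succ (succ (succ κ)))))
type:
  forall (κ : Nat), Nat


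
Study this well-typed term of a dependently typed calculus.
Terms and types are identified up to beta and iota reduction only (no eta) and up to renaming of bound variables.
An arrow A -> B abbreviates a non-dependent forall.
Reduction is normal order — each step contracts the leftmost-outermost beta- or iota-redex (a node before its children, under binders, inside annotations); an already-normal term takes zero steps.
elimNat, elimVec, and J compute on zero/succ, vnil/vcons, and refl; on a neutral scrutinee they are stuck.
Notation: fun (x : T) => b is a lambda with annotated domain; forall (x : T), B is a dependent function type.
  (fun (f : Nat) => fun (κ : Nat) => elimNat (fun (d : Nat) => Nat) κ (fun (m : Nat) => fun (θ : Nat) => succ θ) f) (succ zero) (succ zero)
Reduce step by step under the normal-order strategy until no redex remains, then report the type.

normal-order reduction:
  (fun (f : Nat) => fun (κ : Nat) => elimNat (fun (d : Nat) => Nat) κ (fun (m : Nat) => fun (θ : Nat) => succ θ) f) (succ zero) (succ zero)
  ~> (fun (f : Nat) => elimNat (fun (κ : Nat) => Nat) f (fun (d : Nat) => fun (m : Nat) => succ m) (succ zero)) (succ zero)
  ~> elimNat (fun (f : Nat) => Nat) (succ zero) (fun (κ : Nat) => fun (d : Nat) => succ d) (succ zero)
  ~> (fun (f : Nat) => fun (κ : Nat) => succ κ) zero (elimNat (fun (d : Nat) => Nat) (succ zero) (fun (m : Nat) => fun (θ : Nat) => succ θ) zero)
  ~> (fun (f : Nat) => succ f) (elimNat (fun (κ : Nat) => Nat) (succ zero) (fun (d : Nat) => fun (m : Nat) => succ m) zero)
  ~> succ (elimNat (fun (f : Nat) => Nat) (succ zero) (fun (κ : Nat) => fun (d : Nat) => succ d) zero)
  ~> succ (succ zero)
the term's type:
  Nat


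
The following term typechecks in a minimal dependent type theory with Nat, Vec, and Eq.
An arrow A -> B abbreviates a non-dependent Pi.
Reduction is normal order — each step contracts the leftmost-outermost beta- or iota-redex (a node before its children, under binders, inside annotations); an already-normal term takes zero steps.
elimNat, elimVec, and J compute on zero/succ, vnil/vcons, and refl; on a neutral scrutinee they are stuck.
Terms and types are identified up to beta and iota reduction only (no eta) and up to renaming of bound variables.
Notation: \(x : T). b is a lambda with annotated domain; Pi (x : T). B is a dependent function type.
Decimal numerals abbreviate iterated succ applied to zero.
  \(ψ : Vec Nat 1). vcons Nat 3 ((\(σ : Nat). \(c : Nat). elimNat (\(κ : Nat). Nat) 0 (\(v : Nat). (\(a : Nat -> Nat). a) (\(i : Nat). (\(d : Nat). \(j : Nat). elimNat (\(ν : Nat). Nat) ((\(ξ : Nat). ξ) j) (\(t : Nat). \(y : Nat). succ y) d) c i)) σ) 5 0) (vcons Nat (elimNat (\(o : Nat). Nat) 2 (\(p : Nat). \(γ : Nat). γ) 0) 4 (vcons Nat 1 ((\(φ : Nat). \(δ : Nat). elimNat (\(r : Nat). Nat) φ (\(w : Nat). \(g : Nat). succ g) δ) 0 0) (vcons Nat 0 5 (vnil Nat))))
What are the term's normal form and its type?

resulting normal form:
  \(ψ : Vec Nat 1). vcons Nat 3 0 (vcons Nat 2 4 (vcons Nat 1 0 (vcons Nat 0 5 (vnil Nat))))
type:
  Vec Nat 1 -> Vec Nat 4


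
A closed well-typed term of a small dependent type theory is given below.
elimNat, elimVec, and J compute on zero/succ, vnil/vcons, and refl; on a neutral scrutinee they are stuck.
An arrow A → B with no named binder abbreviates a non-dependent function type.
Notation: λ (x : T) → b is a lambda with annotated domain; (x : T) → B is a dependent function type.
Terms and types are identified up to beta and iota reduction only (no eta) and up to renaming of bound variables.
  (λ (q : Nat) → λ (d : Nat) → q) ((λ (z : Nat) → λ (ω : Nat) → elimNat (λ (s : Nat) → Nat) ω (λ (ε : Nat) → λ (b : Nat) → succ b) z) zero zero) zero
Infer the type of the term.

type:
  Nat


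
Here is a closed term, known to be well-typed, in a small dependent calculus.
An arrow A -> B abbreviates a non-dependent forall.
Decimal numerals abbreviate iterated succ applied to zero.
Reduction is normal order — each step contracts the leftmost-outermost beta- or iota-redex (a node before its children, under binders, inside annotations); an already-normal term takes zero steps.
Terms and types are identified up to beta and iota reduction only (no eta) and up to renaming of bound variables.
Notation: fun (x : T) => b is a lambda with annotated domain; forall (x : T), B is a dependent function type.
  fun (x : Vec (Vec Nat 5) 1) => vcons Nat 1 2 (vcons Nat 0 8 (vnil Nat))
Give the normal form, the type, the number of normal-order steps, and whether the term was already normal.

reduced normal form:
  fun (x : Vec (Vec Nat 5) 1) => vcons Nat 1 2 (vcons Nat 0 8 (vnil Nat))
the term's type:
  Vec (Vec Nat 5) 1 -> Vec Nat 2
normal-order step count: 0
term was already normal: yes


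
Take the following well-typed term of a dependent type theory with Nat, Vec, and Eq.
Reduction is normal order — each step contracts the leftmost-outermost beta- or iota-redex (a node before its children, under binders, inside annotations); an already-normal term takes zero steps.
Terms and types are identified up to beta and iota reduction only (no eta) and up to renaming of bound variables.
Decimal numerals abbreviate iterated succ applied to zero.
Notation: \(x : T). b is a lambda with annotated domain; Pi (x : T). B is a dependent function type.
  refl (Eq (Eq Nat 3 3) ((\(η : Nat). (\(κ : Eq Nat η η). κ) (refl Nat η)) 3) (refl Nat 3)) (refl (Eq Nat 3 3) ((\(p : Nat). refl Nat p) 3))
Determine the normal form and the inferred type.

reduced normal form:
  refl (Eq (Eq Nat 3 3) (refl Nat 3) (refl Nat 3)) (refl (Eq Nat 3 3) (refl Nat 3))
inferred type:
  Eq (Eq (Eq Nat 3 3) (refl Nat 3) (refl Nat 3)) (refl (Eq Nat 3 3) (refl Nat 3)) (refl (Eq Nat 3 3) (refl Nat 3))


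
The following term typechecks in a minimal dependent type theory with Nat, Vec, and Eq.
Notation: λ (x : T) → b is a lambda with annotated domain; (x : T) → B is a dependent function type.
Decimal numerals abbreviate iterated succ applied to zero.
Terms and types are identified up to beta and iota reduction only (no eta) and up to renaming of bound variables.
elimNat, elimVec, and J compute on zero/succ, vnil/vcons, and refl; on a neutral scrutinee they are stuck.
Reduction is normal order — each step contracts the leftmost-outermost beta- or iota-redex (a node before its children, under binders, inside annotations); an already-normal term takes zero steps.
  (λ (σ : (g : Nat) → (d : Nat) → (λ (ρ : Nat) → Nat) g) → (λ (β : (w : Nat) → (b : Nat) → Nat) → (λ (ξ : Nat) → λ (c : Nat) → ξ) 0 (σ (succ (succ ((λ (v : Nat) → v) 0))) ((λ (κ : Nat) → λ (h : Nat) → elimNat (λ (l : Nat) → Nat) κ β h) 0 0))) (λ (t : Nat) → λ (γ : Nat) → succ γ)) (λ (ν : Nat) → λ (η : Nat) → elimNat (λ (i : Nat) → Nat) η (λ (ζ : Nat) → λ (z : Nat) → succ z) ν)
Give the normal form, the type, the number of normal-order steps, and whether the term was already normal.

resulting normal form:
  0
inferred type:
  Nat
reduction steps (normal order): 4
term was already normal: no
first redex: a beta-redex


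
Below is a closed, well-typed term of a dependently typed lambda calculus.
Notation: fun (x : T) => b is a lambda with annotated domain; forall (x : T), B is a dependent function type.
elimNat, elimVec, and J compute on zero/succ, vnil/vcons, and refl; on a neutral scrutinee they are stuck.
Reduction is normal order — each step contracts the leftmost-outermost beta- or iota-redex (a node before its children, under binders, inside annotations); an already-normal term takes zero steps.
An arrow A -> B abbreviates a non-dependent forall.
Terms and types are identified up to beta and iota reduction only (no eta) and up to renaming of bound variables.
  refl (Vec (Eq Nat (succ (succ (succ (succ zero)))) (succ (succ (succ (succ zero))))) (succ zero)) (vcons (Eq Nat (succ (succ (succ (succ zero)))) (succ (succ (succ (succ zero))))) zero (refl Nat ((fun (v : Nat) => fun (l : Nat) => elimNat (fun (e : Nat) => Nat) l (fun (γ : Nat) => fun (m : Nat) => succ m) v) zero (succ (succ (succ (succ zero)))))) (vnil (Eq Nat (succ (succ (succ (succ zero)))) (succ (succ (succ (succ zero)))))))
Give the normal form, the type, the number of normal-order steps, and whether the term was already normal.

resulting normal form:
  refl (Vec (Eq Nat (succ (succ (succ (succ zero)))) (succ (succ (succ (succ zero))))) (succ zero)) (vcons (Eq Nat (succ (succ (succ (succ zero)))) (succ (succ (succ (succ zero))))) zero (refl Nat (succ (succ (succ (succ zero))))) (vnil (Eq Nat (succ (succ (succ (succ zero)))) (succ (succ (succ (succ zero)))))))
inferred type:
  Eq (Vec (Eq Nat (succ (succ (succ (succ zero)))) (succ (succ (succ (succ zero))))) (succ zero)) (vcons (Eq Nat (succ (succ (succ (succ zero)))) (succ (succ (succ (succ zero))))) zero (refl Nat (succ (succ (succ (succ zero))))) (vnil (Eq Nat (succ (succ (succ (succ zero)))) (succ (succ (succ (succ zero))))))) (vcons (Eq Nat (succ (succ (succ (succ zero)))) (succ (succ (succ (succ zero))))) zero (refl Nat (succ (succ (succ (succ zero))))) (vnil (Eq Nat (succ (succ (succ (succ zero)))) (succ (succ (succ (succ zero)))))))
reduction steps (normal order): 3
already normal: no
first contracted redex: a beta-redex


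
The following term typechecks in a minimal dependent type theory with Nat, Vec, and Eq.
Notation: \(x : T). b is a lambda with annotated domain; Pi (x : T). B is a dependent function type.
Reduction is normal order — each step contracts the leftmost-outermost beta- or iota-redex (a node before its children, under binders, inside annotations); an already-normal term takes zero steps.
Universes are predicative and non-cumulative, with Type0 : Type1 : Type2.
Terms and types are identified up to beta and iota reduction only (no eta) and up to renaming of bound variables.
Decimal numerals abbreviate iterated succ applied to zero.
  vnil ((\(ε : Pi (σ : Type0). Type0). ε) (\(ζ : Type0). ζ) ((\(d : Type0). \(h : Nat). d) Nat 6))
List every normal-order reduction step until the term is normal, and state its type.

normal-order reduction:
  vnil ((\(ε : Pi (σ : Type0). Type0). ε) (\(ζ : Type0). ζ) ((\(d : Type0). \(h : Nat). d) Nat 6))
  ~> vnil ((\(ε : Type0). ε) ((\(σ : Type0). \(ζ : Nat). σ) Nat 6))
  ~> vnil ((\(ε : Type0). \(σ : Nat). ε) Nat 6)
  ~> vnil ((\(ε : Nat). Nat) 6)
  ~> vnil Nat
type:
  Vec Nat 0


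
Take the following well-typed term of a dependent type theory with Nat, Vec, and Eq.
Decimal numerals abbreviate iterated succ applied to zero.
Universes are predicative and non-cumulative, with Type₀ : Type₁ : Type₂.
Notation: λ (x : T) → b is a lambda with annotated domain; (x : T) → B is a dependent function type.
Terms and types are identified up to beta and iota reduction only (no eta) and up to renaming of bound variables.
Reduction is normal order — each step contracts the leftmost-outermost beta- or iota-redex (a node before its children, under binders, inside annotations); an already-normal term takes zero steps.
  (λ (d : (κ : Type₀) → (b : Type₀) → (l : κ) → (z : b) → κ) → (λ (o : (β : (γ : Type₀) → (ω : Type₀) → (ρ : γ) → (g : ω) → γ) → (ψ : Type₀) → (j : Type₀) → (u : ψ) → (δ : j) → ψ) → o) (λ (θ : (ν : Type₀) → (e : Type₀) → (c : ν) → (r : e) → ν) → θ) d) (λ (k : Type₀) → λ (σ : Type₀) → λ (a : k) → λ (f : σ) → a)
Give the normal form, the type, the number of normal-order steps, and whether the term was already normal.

normal form:
  λ (d : Type₀) → λ (κ : Type₀) → λ (b : d) → λ (l : κ) → b
inferred type:
  (d : Type₀) → (κ : Type₀) → (b : d) → (l : κ) → d
steps to reach normal form (normal order): 3
started in normal form: no
first contracted redex: a beta-redex
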